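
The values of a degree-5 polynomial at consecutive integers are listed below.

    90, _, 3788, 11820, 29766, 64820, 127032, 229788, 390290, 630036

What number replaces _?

852

Using the last 8 terms:
D1: 8032, 17946, 35054, 62212, 102756, 160502, 239746
D2: 9914, 17108, 27158, 40544, 57746, 79244
D3: 7194, 10050, 13386, 17202, 21498
D4: 2856, 3336, 3816, 4296
D5: 480, 480, 480
Constant fifth difference = 480.
Extend backward: 2856 − 480 = 2376;  7194 − 2376 = 4818;  9914 − 4818 = 5096;  8032 − 5096 = 2936;  3788 − 2936 = 852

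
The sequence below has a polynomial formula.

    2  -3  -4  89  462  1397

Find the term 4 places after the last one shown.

D1: -5  -1  93  373  935
D2: 4  94  280  562
D3: 90  186  282
D4: 96  96
The fourth differences are constant (96).
282 + 96 = 378;  562 + 378 = 940;  935 + 940 = 1875;  1397 + 1875 = 3272
378 + 96 = 474;  940 + 474 = 1414;  1875 + 1414 = 3289;  3272 + 3289 = 6561
474 + 96 = 570;  1414 + 570 = 1984;  3289 + 1984 = 5273;  6561 + 5273 = 11834
570 + 96 = 666;  1984 + 666 = 2650;  5273 + 2650 = 7923;  11834 + 7923 = 19757

19757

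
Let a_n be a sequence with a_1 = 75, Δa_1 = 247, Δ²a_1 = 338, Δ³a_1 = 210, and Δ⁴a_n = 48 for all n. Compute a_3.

907

Build the table forward from the leading diagonal:
Fourth differences: 48, 48, 48
Third differences: 210, 258, 306
Second differences: 338, 548, 806
First differences: 247, 585, 1133
a: 75, 322, 907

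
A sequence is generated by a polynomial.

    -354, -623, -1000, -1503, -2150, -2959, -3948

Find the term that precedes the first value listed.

-175

D1: -269  -377  -503  -647  -809  -989
D2: -108  -126  -144  -162  -180
D3: -18  -18  -18  -18
The third differences are constant at -18.
Work back: -108 + 18 = -90;  -269 + 90 = -179;  -354 + 179 = -175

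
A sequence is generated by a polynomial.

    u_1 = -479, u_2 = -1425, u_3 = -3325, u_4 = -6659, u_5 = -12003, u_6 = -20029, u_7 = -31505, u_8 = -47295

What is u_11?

D1: -946, -1900, -3334, -5344, -8026, -11476, -15790
D2: -954, -1434, -2010, -2682, -3450, -4314
D3: -480, -576, -672, -768, -864
D4: -96, -96, -96, -96
Fourth differences constant at -96.
-864 − 96 = -960;  -4314 − 960 = -5274;  -15790 − 5274 = -21064;  -47295 − 21064 = -68359
-960 − 96 = -1056;  -5274 − 1056 = -6330;  -21064 − 6330 = -27394;  -68359 − 27394 = -95753
-1056 − 96 = -1152;  -6330 − 1152 = -7482;  -27394 − 7482 = -34876;  -95753 − 34876 = -130629

-130629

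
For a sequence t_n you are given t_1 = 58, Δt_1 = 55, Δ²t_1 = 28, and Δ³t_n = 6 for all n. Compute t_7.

Build the table forward from the leading diagonal:
Δ³: 6  6  6  6  6  6  6
Δ²: 28  34  40  46  52  58  64
Δ: 55  83  117  157  203  255  313
t: 58  113  196  313  470  673  928

928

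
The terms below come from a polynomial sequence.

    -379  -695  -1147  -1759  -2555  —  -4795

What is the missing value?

-3559

Using the first 5 terms:
-316  -452  -612  -796
-136  -160  -184
-24  -24
Constant third difference = -24.
Extend forward: -184 − 24 = -208;  -796 − 208 = -1004;  -2555 − 1004 = -3559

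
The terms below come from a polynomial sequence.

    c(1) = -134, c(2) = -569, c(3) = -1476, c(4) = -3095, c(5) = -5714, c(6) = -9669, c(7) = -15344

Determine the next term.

D1: -435 , -907 , -1619 , -2619 , -3955 , -5675
D2: -472 , -712 , -1000 , -1336 , -1720
D3: -240 , -288 , -336 , -384
D4: -48 , -48 , -48
Fourth differences constant at -48.
-384 − 48 = -432;  -1720 − 432 = -2152;  -5675 − 2152 = -7827;  -15344 − 7827 = -23171

-23171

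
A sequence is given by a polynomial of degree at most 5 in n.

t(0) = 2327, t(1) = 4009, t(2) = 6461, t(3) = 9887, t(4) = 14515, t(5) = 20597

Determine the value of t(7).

38251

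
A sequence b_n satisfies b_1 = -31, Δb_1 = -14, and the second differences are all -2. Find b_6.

-121

Build the table forward from the leading diagonal:
Second differences: -2  -2  -2  -2  -2  -2
First differences: -14  -16  -18  -20  -22  -24
b: -31  -45  -61  -79  -99  -121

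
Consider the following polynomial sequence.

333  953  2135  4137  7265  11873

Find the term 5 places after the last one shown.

72863

First differences: 620, 1182, 2002, 3128, 4608
Second differences: 562, 820, 1126, 1480
Third differences: 258, 306, 354
Fourth differences: 48, 48
Fourth differences constant at 48.
354 + 48 = 402;  1480 + 402 = 1882;  4608 + 1882 = 6490;  11873 + 6490 = 18363
402 + 48 = 450;  1882 + 450 = 2332;  6490 + 2332 = 8822;  18363 + 8822 = 27185
450 + 48 = 498;  2332 + 498 = 2830;  8822 + 2830 = 11652;  27185 + 11652 = 38837
498 + 48 = 546;  2830 + 546 = 3376;  11652 + 3376 = 15028;  38837 + 15028 = 53865
546 + 48 = 594;  3376 + 594 = 3970;  15028 + 3970 = 18998;  53865 + 18998 = 72863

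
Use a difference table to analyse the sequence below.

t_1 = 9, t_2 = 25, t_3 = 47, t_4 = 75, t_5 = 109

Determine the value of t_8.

247

First differences: 16 , 22 , 28 , 34
Second differences: 6 , 6 , 6
Second differences constant at 6.
34 + 6 = 40;  109 + 40 = 149
40 + 6 = 46;  149 + 46 = 195
46 + 6 = 52;  195 + 52 = 247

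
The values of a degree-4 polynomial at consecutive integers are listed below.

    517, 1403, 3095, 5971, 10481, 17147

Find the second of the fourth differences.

72

First differences: 886, 1692, 2876, 4510, 6666
Second differences: 806, 1184, 1634, 2156
Third differences: 378, 450, 522
Fourth differences: 72, 72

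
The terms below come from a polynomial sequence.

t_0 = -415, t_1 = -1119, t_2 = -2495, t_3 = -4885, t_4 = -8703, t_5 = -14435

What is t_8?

First differences: -704  -1376  -2390  -3818  -5732
Second differences: -672  -1014  -1428  -1914
Third differences: -342  -414  -486
Fourth differences: -72  -72
Fourth differences constant at -72.
-486 − 72 = -558;  -1914 − 558 = -2472;  -5732 − 2472 = -8204;  -14435 − 8204 = -22639
-558 − 72 = -630;  -2472 − 630 = -3102;  -8204 − 3102 = -11306;  -22639 − 11306 = -33945
-630 − 72 = -702;  -3102 − 702 = -3804;  -11306 − 3804 = -15110;  -33945 − 15110 = -49055

-49055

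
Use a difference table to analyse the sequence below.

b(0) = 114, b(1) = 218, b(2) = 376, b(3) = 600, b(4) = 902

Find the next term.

1294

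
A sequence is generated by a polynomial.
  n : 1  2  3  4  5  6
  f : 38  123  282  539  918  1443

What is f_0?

3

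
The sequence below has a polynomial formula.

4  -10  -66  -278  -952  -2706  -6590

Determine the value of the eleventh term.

D1: -14  -56  -212  -674  -1754  -3884
D2: -42  -156  -462  -1080  -2130
D3: -114  -306  -618  -1050
D4: -192  -312  -432
D5: -120  -120
Constant fifth difference = -120, so extend:
-432 − 120 = -552;  -1050 − 552 = -1602;  -2130 − 1602 = -3732;  -3884 − 3732 = -7616;  -6590 − 7616 = -14206
-552 − 120 = -672;  -1602 − 672 = -2274;  -3732 − 2274 = -6006;  -7616 − 6006 = -13622;  -14206 − 13622 = -27828
-672 − 120 = -792;  -2274 − 792 = -3066;  -6006 − 3066 = -9072;  -13622 − 9072 = -22694;  -27828 − 22694 = -50522
-792 − 120 = -912;  -3066 − 912 = -3978;  -9072 − 3978 = -13050;  -22694 − 13050 = -35744;  -50522 − 35744 = -86266

-86266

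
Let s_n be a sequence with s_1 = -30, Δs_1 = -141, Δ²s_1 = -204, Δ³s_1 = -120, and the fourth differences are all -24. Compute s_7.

-6696

Build the table forward from the leading diagonal:
Δ⁴: -24, -24, -24, -24, -24, -24, -24
Δ³: -120, -144, -168, -192, -216, -240, -264
Δ²: -204, -324, -468, -636, -828, -1044, -1284
Δ: -141, -345, -669, -1137, -1773, -2601, -3645
s: -30, -171, -516, -1185, -2322, -4095, -6696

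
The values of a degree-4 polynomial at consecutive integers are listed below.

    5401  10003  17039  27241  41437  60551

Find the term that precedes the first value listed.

Δ: 4602, 7036, 10202, 14196, 19114
Δ²: 2434, 3166, 3994, 4918
Δ³: 732, 828, 924
Δ⁴: 96, 96
The fourth differences are constant at 96.
Work back: 732 − 96 = 636;  2434 − 636 = 1798;  4602 − 1798 = 2804;  5401 − 2804 = 2597

2597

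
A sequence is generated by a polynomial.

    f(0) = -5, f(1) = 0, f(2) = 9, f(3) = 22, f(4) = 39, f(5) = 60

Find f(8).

D1: 5 , 9 , 13 , 17 , 21
D2: 4 , 4 , 4 , 4
Second differences constant at 4.
21 + 4 = 25;  60 + 25 = 85
25 + 4 = 29;  85 + 29 = 114
29 + 4 = 33;  114 + 33 = 147

147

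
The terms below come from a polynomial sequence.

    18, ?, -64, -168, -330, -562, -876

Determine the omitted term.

Using the last 5 terms:
-104, -162, -232, -314
-58, -70, -82
-12, -12
Constant third difference = -12.
Extend backward: -58 + 12 = -46;  -104 + 46 = -58;  -64 + 58 = -6

-6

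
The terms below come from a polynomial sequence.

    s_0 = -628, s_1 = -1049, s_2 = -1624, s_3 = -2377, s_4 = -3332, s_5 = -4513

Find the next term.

First differences: -421  -575  -753  -955  -1181
Second differences: -154  -178  -202  -226
Third differences: -24  -24  -24
Constant third difference = -24, so extend:
-226 − 24 = -250;  -1181 − 250 = -1431;  -4513 − 1431 = -5944

-5944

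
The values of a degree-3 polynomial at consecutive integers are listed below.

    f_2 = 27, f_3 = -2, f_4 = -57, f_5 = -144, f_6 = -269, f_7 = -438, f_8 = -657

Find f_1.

36

-29, -55, -87, -125, -169, -219
-26, -32, -38, -44, -50
-6, -6, -6, -6
The third differences are constant at -6.
Work back: -26 + 6 = -20;  -29 + 20 = -9;  27 + 9 = 36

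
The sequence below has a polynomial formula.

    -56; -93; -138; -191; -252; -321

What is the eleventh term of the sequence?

First differences: -37, -45, -53, -61, -69
Second differences: -8, -8, -8, -8
Constant second difference = -8, so extend:
-69 − 8 = -77;  -321 − 77 = -398
-77 − 8 = -85;  -398 − 85 = -483
-85 − 8 = -93;  -483 − 93 = -576
-93 − 8 = -101;  -576 − 101 = -677
-101 − 8 = -109;  -677 − 109 = -786

-786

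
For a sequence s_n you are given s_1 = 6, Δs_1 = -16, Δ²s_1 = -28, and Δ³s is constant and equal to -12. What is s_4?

-138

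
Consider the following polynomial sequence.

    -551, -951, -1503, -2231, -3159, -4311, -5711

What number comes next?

-7383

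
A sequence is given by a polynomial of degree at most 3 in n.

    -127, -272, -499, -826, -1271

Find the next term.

-145 , -227 , -327 , -445
-82 , -100 , -118
-18 , -18
The third differences are constant (-18).
-118 − 18 = -136;  -445 − 136 = -581;  -1271 − 581 = -1852

-1852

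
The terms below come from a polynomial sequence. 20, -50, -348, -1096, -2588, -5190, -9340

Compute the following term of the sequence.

Δ: -70, -298, -748, -1492, -2602, -4150
Δ²: -228, -450, -744, -1110, -1548
Δ³: -222, -294, -366, -438
Δ⁴: -72, -72, -72
The fourth differences are constant (-72).
-438 − 72 = -510;  -1548 − 510 = -2058;  -4150 − 2058 = -6208;  -9340 − 6208 = -15548

-15548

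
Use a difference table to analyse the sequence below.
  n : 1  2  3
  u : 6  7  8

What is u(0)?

5

First differences: 1  1
The first differences are constant at 1.
Work back: 6 − 1 = 5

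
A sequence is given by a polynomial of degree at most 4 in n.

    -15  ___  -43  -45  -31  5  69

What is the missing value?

-31

Using the last 5 terms:
D1: -2  14  36  64
D2: 16  22  28
D3: 6  6
Constant third difference = 6.
Extend backward: 16 − 6 = 10;  -2 − 10 = -12;  -43 + 12 = -31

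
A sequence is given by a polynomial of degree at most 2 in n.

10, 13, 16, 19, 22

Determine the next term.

25

First differences: 3  3  3  3
First differences constant at 3.
22 + 3 = 25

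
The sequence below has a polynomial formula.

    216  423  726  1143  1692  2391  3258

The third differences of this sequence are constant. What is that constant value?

First differences: 207, 303, 417, 549, 699, 867
Second differences: 96, 114, 132, 150, 168
Third differences: 18, 18, 18, 18

18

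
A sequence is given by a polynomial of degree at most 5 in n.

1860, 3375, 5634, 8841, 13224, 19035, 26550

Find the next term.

36069

D1: 1515, 2259, 3207, 4383, 5811, 7515
D2: 744, 948, 1176, 1428, 1704
D3: 204, 228, 252, 276
D4: 24, 24, 24
Constant fourth difference = 24, so extend:
276 + 24 = 300;  1704 + 300 = 2004;  7515 + 2004 = 9519;  26550 + 9519 = 36069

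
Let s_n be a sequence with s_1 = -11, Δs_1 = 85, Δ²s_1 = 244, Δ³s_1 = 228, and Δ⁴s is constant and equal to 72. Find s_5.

Build the table forward from the leading diagonal:
D4: 72  72  72  72  72
D3: 228  300  372  444  516
D2: 244  472  772  1144  1588
D1: 85  329  801  1573  2717
s: -11  74  403  1204  2777

2777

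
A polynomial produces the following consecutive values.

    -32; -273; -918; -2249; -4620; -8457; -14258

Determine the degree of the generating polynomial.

4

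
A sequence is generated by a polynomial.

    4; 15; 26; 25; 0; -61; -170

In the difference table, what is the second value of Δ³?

-12

D1: 11, 11, -1, -25, -61, -109
D2: 0, -12, -24, -36, -48
D3: -12, -12, -12, -12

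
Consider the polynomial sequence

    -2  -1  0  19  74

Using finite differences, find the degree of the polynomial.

3

1, 1, 19, 55
0, 18, 36
18, 18
The third differences are constant, so the polynomial has degree 3.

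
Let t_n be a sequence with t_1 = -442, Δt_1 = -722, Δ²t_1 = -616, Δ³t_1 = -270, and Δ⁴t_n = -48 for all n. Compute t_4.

Build the table forward from the leading diagonal:
D4: -48  -48  -48  -48
D3: -270  -318  -366  -414
D2: -616  -886  -1204  -1570
D1: -722  -1338  -2224  -3428
t: -442  -1164  -2502  -4726

-4726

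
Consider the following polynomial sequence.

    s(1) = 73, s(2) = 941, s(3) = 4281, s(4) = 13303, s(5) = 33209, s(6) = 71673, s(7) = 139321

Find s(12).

First differences: 868  3340  9022  19906  38464  67648
Second differences: 2472  5682  10884  18558  29184
Third differences: 3210  5202  7674  10626
Fourth differences: 1992  2472  2952
Fifth differences: 480  480
The fifth differences are constant (480).
2952 + 480 = 3432;  10626 + 3432 = 14058;  29184 + 14058 = 43242;  67648 + 43242 = 110890;  139321 + 110890 = 250211
3432 + 480 = 3912;  14058 + 3912 = 17970;  43242 + 17970 = 61212;  110890 + 61212 = 172102;  250211 + 172102 = 422313
3912 + 480 = 4392;  17970 + 4392 = 22362;  61212 + 22362 = 83574;  172102 + 83574 = 255676;  422313 + 255676 = 677989
4392 + 480 = 4872;  22362 + 4872 = 27234;  83574 + 27234 = 110808;  255676 + 110808 = 366484;  677989 + 366484 = 1044473
4872 + 480 = 5352;  27234 + 5352 = 32586;  110808 + 32586 = 143394;  366484 + 143394 = 509878;  1044473 + 509878 = 1554351

1554351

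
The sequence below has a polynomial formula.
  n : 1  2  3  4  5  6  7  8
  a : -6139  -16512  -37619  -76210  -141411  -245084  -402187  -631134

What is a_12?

First differences: -10373 , -21107 , -38591 , -65201 , -103673 , -157103 , -228947
Second differences: -10734 , -17484 , -26610 , -38472 , -53430 , -71844
Third differences: -6750 , -9126 , -11862 , -14958 , -18414
Fourth differences: -2376 , -2736 , -3096 , -3456
Fifth differences: -360 , -360 , -360
Fifth differences constant at -360.
-3456 − 360 = -3816;  -18414 − 3816 = -22230;  -71844 − 22230 = -94074;  -228947 − 94074 = -323021;  -631134 − 323021 = -954155
-3816 − 360 = -4176;  -22230 − 4176 = -26406;  -94074 − 26406 = -120480;  -323021 − 120480 = -443501;  -954155 − 443501 = -1397656
-4176 − 360 = -4536;  -26406 − 4536 = -30942;  -120480 − 30942 = -151422;  -443501 − 151422 = -594923;  -1397656 − 594923 = -1992579
-4536 − 360 = -4896;  -30942 − 4896 = -35838;  -151422 − 35838 = -187260;  -594923 − 187260 = -782183;  -1992579 − 782183 = -2774762

-2774762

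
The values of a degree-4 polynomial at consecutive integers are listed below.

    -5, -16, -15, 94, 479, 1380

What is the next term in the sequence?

-11  1  109  385  901
12  108  276  516
96  168  240
72  72
Fourth differences constant at 72.
240 + 72 = 312;  516 + 312 = 828;  901 + 828 = 1729;  1380 + 1729 = 3109

3109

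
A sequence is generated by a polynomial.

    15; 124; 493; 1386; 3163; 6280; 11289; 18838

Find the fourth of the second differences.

Δ: 109, 369, 893, 1777, 3117, 5009, 7549
Δ²: 260, 524, 884, 1340, 1892, 2540
Δ³: 264, 360, 456, 552, 648
Δ⁴: 96, 96, 96, 96

1340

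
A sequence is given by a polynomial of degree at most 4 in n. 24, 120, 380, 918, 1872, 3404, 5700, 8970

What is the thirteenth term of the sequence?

96 , 260 , 538 , 954 , 1532 , 2296 , 3270
164 , 278 , 416 , 578 , 764 , 974
114 , 138 , 162 , 186 , 210
24 , 24 , 24 , 24
Constant fourth difference = 24, so extend:
210 + 24 = 234;  974 + 234 = 1208;  3270 + 1208 = 4478;  8970 + 4478 = 13448
234 + 24 = 258;  1208 + 258 = 1466;  4478 + 1466 = 5944;  13448 + 5944 = 19392
258 + 24 = 282;  1466 + 282 = 1748;  5944 + 1748 = 7692;  19392 + 7692 = 27084
282 + 24 = 306;  1748 + 306 = 2054;  7692 + 2054 = 9746;  27084 + 9746 = 36830
306 + 24 = 330;  2054 + 330 = 2384;  9746 + 2384 = 12130;  36830 + 12130 = 48960

48960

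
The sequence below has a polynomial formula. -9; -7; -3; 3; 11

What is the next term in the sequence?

21

Δ: 2  4  6  8
Δ²: 2  2  2
Constant second difference = 2, so extend:
8 + 2 = 10;  11 + 10 = 21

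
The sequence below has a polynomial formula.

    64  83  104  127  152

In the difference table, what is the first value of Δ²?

2

D1: 19, 21, 23, 25
D2: 2, 2, 2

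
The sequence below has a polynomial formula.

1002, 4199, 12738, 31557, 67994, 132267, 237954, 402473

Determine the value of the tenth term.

999759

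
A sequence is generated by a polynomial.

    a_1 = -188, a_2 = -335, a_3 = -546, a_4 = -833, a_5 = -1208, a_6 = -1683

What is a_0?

Δ: -147  -211  -287  -375  -475
Δ²: -64  -76  -88  -100
Δ³: -12  -12  -12
The third differences are constant at -12.
Work back: -64 + 12 = -52;  -147 + 52 = -95;  -188 + 95 = -93

-93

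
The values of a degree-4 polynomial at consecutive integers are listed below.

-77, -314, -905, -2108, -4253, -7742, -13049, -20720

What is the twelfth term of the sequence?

-88484

-237  -591  -1203  -2145  -3489  -5307  -7671
-354  -612  -942  -1344  -1818  -2364
-258  -330  -402  -474  -546
-72  -72  -72  -72
Fourth differences constant at -72.
-546 − 72 = -618;  -2364 − 618 = -2982;  -7671 − 2982 = -10653;  -20720 − 10653 = -31373
-618 − 72 = -690;  -2982 − 690 = -3672;  -10653 − 3672 = -14325;  -31373 − 14325 = -45698
-690 − 72 = -762;  -3672 − 762 = -4434;  -14325 − 4434 = -18759;  -45698 − 18759 = -64457
-762 − 72 = -834;  -4434 − 834 = -5268;  -18759 − 5268 = -24027;  -64457 − 24027 = -88484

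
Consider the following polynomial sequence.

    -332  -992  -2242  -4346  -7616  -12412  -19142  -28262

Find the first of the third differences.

D1: -660, -1250, -2104, -3270, -4796, -6730, -9120
D2: -590, -854, -1166, -1526, -1934, -2390
D3: -264, -312, -360, -408, -456
D4: -48, -48, -48, -48

-264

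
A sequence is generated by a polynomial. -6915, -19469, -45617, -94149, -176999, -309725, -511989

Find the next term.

-12554  -26148  -48532  -82850  -132726  -202264
-13594  -22384  -34318  -49876  -69538
-8790  -11934  -15558  -19662
-3144  -3624  -4104
-480  -480
Fifth differences constant at -480.
-4104 − 480 = -4584;  -19662 − 4584 = -24246;  -69538 − 24246 = -93784;  -202264 − 93784 = -296048;  -511989 − 296048 = -808037

-808037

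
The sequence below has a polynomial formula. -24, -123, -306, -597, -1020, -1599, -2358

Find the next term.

-3321

First differences: -99  -183  -291  -423  -579  -759
Second differences: -84  -108  -132  -156  -180
Third differences: -24  -24  -24  -24
Third differences constant at -24.
-180 − 24 = -204;  -759 − 204 = -963;  -2358 − 963 = -3321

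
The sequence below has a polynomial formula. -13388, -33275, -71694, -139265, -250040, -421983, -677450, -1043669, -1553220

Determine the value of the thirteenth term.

-5890544

Δ: -19887 , -38419 , -67571 , -110775 , -171943 , -255467 , -366219 , -509551
Δ²: -18532 , -29152 , -43204 , -61168 , -83524 , -110752 , -143332
Δ³: -10620 , -14052 , -17964 , -22356 , -27228 , -32580
Δ⁴: -3432 , -3912 , -4392 , -4872 , -5352
Δ⁵: -480 , -480 , -480 , -480
The fifth differences are constant (-480).
-5352 − 480 = -5832;  -32580 − 5832 = -38412;  -143332 − 38412 = -181744;  -509551 − 181744 = -691295;  -1553220 − 691295 = -2244515
-5832 − 480 = -6312;  -38412 − 6312 = -44724;  -181744 − 44724 = -226468;  -691295 − 226468 = -917763;  -2244515 − 917763 = -3162278
-6312 − 480 = -6792;  -44724 − 6792 = -51516;  -226468 − 51516 = -277984;  -917763 − 277984 = -1195747;  -3162278 − 1195747 = -4358025
-6792 − 480 = -7272;  -51516 − 7272 = -58788;  -277984 − 58788 = -336772;  -1195747 − 336772 = -1532519;  -4358025 − 1532519 = -5890544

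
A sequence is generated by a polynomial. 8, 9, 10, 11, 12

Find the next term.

First differences: 1  1  1  1
First differences constant at 1.
12 + 1 = 13

13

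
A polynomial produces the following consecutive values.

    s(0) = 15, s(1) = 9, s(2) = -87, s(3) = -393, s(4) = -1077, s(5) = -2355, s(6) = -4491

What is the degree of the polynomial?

First differences: -6, -96, -306, -684, -1278, -2136
Second differences: -90, -210, -378, -594, -858
Third differences: -120, -168, -216, -264
Fourth differences: -48, -48, -48
The fourth differences are constant, so the polynomial has degree 4.

4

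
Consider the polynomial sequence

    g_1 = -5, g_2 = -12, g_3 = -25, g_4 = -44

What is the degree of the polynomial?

Δ: -7, -13, -19
Δ²: -6, -6
The second differences are constant, so the polynomial has degree 2.

2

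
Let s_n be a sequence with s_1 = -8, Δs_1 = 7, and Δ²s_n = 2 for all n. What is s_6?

47

Build the table forward from the leading diagonal:
Δ²: 2  2  2  2  2  2
Δ: 7  9  11  13  15  17
s: -8  -1  8  19  32  47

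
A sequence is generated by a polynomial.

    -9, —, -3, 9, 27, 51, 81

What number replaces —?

Using the last 5 terms:
Δ: 12  18  24  30
Δ²: 6  6  6
Constant second difference = 6.
Extend backward: 12 − 6 = 6;  -3 − 6 = -9

-9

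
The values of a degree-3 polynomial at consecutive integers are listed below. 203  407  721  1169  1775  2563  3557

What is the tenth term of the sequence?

8015

First differences: 204  314  448  606  788  994
Second differences: 110  134  158  182  206
Third differences: 24  24  24  24
The third differences are constant (24).
206 + 24 = 230;  994 + 230 = 1224;  3557 + 1224 = 4781
230 + 24 = 254;  1224 + 254 = 1478;  4781 + 1478 = 6259
254 + 24 = 278;  1478 + 278 = 1756;  6259 + 1756 = 8015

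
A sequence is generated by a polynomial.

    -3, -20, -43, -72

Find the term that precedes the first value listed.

-17, -23, -29
-6, -6
The second differences are constant at -6.
Work back: -17 + 6 = -11;  -3 + 11 = 8

8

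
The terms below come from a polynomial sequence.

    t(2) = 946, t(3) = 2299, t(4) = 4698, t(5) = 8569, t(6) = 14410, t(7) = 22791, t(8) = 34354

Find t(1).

1353, 2399, 3871, 5841, 8381, 11563
1046, 1472, 1970, 2540, 3182
426, 498, 570, 642
72, 72, 72
The fourth differences are constant at 72.
Work back: 426 − 72 = 354;  1046 − 354 = 692;  1353 − 692 = 661;  946 − 661 = 285

285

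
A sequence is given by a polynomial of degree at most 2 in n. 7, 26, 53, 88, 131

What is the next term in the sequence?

First differences: 19, 27, 35, 43
Second differences: 8, 8, 8
The second differences are constant (8).
43 + 8 = 51;  131 + 51 = 182

182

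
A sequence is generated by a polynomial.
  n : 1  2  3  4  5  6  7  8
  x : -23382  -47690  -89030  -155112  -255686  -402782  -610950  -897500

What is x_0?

Δ: -24308, -41340, -66082, -100574, -147096, -208168, -286550
Δ²: -17032, -24742, -34492, -46522, -61072, -78382
Δ³: -7710, -9750, -12030, -14550, -17310
Δ⁴: -2040, -2280, -2520, -2760
Δ⁵: -240, -240, -240
The fifth differences are constant at -240.
Work back: -2040 + 240 = -1800;  -7710 + 1800 = -5910;  -17032 + 5910 = -11122;  -24308 + 11122 = -13186;  -23382 + 13186 = -10196

-10196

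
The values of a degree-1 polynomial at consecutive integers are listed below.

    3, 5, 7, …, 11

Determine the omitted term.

9

Using the first 3 terms:
First differences: 2, 2
Constant first difference = 2.
Extend forward: 7 + 2 = 9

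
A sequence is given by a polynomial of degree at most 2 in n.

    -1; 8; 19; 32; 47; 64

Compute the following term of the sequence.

Δ: 9 , 11 , 13 , 15 , 17
Δ²: 2 , 2 , 2 , 2
The second differences are constant (2).
17 + 2 = 19;  64 + 19 = 83

83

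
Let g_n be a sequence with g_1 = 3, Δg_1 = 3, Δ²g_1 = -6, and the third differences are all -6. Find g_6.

-102

Build the table forward from the leading diagonal:
Third differences: -6  -6  -6  -6  -6  -6
Second differences: -6  -12  -18  -24  -30  -36
First differences: 3  -3  -15  -33  -57  -87
g: 3  6  3  -12  -45  -102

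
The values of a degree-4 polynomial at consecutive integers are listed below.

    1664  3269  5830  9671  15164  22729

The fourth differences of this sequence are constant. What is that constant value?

48

First differences: 1605, 2561, 3841, 5493, 7565
Second differences: 956, 1280, 1652, 2072
Third differences: 324, 372, 420
Fourth differences: 48, 48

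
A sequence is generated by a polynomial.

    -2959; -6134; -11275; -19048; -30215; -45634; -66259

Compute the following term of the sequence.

-3175  -5141  -7773  -11167  -15419  -20625
-1966  -2632  -3394  -4252  -5206
-666  -762  -858  -954
-96  -96  -96
The fourth differences are constant (-96).
-954 − 96 = -1050;  -5206 − 1050 = -6256;  -20625 − 6256 = -26881;  -66259 − 26881 = -93140

-93140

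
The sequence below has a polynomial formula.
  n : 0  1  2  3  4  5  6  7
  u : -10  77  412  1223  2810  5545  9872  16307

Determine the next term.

25438

87  335  811  1587  2735  4327  6435
248  476  776  1148  1592  2108
228  300  372  444  516
72  72  72  72
Constant fourth difference = 72, so extend:
516 + 72 = 588;  2108 + 588 = 2696;  6435 + 2696 = 9131;  16307 + 9131 = 25438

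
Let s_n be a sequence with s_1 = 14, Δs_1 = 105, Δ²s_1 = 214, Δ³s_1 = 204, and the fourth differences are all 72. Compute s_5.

2606

Build the table forward from the leading diagonal:
Fourth differences: 72, 72, 72, 72, 72
Third differences: 204, 276, 348, 420, 492
Second differences: 214, 418, 694, 1042, 1462
First differences: 105, 319, 737, 1431, 2473
s: 14, 119, 438, 1175, 2606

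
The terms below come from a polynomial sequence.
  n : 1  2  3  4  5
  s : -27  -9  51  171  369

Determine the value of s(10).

3159

D1: 18, 60, 120, 198
D2: 42, 60, 78
D3: 18, 18
Constant third difference = 18, so extend:
78 + 18 = 96;  198 + 96 = 294;  369 + 294 = 663
96 + 18 = 114;  294 + 114 = 408;  663 + 408 = 1071
114 + 18 = 132;  408 + 132 = 540;  1071 + 540 = 1611
132 + 18 = 150;  540 + 150 = 690;  1611 + 690 = 2301
150 + 18 = 168;  690 + 168 = 858;  2301 + 858 = 3159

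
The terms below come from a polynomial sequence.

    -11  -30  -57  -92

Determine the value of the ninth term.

-19  -27  -35
-8  -8
The second differences are constant (-8).
-35 − 8 = -43;  -92 − 43 = -135
-43 − 8 = -51;  -135 − 51 = -186
-51 − 8 = -59;  -186 − 59 = -245
-59 − 8 = -67;  -245 − 67 = -312
-67 − 8 = -75;  -312 − 75 = -387

-387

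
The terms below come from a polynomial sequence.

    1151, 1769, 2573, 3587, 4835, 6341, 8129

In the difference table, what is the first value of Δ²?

186

D1: 618, 804, 1014, 1248, 1506, 1788
D2: 186, 210, 234, 258, 282
D3: 24, 24, 24, 24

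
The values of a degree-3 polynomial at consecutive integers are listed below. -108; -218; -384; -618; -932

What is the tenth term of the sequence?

-110, -166, -234, -314
-56, -68, -80
-12, -12
Constant third difference = -12, so extend:
-80 − 12 = -92;  -314 − 92 = -406;  -932 − 406 = -1338
-92 − 12 = -104;  -406 − 104 = -510;  -1338 − 510 = -1848
-104 − 12 = -116;  -510 − 116 = -626;  -1848 − 626 = -2474
-116 − 12 = -128;  -626 − 128 = -754;  -2474 − 754 = -3228
-128 − 12 = -140;  -754 − 140 = -894;  -3228 − 894 = -4122

-4122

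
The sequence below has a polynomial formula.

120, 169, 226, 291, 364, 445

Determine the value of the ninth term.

First differences: 49, 57, 65, 73, 81
Second differences: 8, 8, 8, 8
Second differences constant at 8.
81 + 8 = 89;  445 + 89 = 534
89 + 8 = 97;  534 + 97 = 631
97 + 8 = 105;  631 + 105 = 736

736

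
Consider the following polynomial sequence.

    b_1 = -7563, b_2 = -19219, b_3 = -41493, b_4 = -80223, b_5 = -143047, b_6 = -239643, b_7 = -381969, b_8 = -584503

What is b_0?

-2247

-11656, -22274, -38730, -62824, -96596, -142326, -202534
-10618, -16456, -24094, -33772, -45730, -60208
-5838, -7638, -9678, -11958, -14478
-1800, -2040, -2280, -2520
-240, -240, -240
The fifth differences are constant at -240.
Work back: -1800 + 240 = -1560;  -5838 + 1560 = -4278;  -10618 + 4278 = -6340;  -11656 + 6340 = -5316;  -7563 + 5316 = -2247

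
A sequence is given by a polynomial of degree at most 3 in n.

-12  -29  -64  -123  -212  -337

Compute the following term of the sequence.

D1: -17, -35, -59, -89, -125
D2: -18, -24, -30, -36
D3: -6, -6, -6
Constant third difference = -6, so extend:
-36 − 6 = -42;  -125 − 42 = -167;  -337 − 167 = -504

-504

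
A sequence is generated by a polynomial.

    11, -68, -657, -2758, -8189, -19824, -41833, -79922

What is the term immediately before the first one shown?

First differences: -79  -589  -2101  -5431  -11635  -22009  -38089
Second differences: -510  -1512  -3330  -6204  -10374  -16080
Third differences: -1002  -1818  -2874  -4170  -5706
Fourth differences: -816  -1056  -1296  -1536
Fifth differences: -240  -240  -240
The fifth differences are constant at -240.
Work back: -816 + 240 = -576;  -1002 + 576 = -426;  -510 + 426 = -84;  -79 + 84 = 5;  11 − 5 = 6

6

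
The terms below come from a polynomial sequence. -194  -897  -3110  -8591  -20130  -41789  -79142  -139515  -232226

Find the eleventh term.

-563334

-703, -2213, -5481, -11539, -21659, -37353, -60373, -92711
-1510, -3268, -6058, -10120, -15694, -23020, -32338
-1758, -2790, -4062, -5574, -7326, -9318
-1032, -1272, -1512, -1752, -1992
-240, -240, -240, -240
Constant fifth difference = -240, so extend:
-1992 − 240 = -2232;  -9318 − 2232 = -11550;  -32338 − 11550 = -43888;  -92711 − 43888 = -136599;  -232226 − 136599 = -368825
-2232 − 240 = -2472;  -11550 − 2472 = -14022;  -43888 − 14022 = -57910;  -136599 − 57910 = -194509;  -368825 − 194509 = -563334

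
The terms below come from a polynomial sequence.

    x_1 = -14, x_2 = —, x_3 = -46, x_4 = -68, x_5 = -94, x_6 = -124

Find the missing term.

Using the last 4 terms:
Δ: -22, -26, -30
Δ²: -4, -4
Constant second difference = -4.
Extend backward: -22 + 4 = -18;  -46 + 18 = -28

-28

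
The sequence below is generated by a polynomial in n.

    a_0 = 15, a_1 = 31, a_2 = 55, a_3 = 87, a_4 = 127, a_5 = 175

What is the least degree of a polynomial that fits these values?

2

16, 24, 32, 40, 48
8, 8, 8, 8
The second differences are constant, so the polynomial has degree 2.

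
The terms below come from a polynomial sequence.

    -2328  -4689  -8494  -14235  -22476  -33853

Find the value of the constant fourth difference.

Δ: -2361, -3805, -5741, -8241, -11377
Δ²: -1444, -1936, -2500, -3136
Δ³: -492, -564, -636
Δ⁴: -72, -72

-72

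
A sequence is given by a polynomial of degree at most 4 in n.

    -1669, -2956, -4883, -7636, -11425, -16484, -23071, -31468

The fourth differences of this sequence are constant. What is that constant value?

First differences: -1287, -1927, -2753, -3789, -5059, -6587, -8397
Second differences: -640, -826, -1036, -1270, -1528, -1810
Third differences: -186, -210, -234, -258, -282
Fourth differences: -24, -24, -24, -24

-24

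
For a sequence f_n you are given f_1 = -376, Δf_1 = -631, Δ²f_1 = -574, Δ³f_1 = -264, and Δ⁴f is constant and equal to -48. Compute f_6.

-12151

Build the table forward from the leading diagonal:
Fourth differences: -48  -48  -48  -48  -48  -48
Third differences: -264  -312  -360  -408  -456  -504
Second differences: -574  -838  -1150  -1510  -1918  -2374
First differences: -631  -1205  -2043  -3193  -4703  -6621
f: -376  -1007  -2212  -4255  -7448  -12151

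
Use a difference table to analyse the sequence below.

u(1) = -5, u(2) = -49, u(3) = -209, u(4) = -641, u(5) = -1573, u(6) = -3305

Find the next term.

D1: -44 , -160 , -432 , -932 , -1732
D2: -116 , -272 , -500 , -800
D3: -156 , -228 , -300
D4: -72 , -72
The fourth differences are constant (-72).
-300 − 72 = -372;  -800 − 372 = -1172;  -1732 − 1172 = -2904;  -3305 − 2904 = -6209

-6209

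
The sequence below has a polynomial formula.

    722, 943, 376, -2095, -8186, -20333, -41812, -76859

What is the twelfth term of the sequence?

-477767

221, -567, -2471, -6091, -12147, -21479, -35047
-788, -1904, -3620, -6056, -9332, -13568
-1116, -1716, -2436, -3276, -4236
-600, -720, -840, -960
-120, -120, -120
The fifth differences are constant (-120).
-960 − 120 = -1080;  -4236 − 1080 = -5316;  -13568 − 5316 = -18884;  -35047 − 18884 = -53931;  -76859 − 53931 = -130790
-1080 − 120 = -1200;  -5316 − 1200 = -6516;  -18884 − 6516 = -25400;  -53931 − 25400 = -79331;  -130790 − 79331 = -210121
-1200 − 120 = -1320;  -6516 − 1320 = -7836;  -25400 − 7836 = -33236;  -79331 − 33236 = -112567;  -210121 − 112567 = -322688
-1320 − 120 = -1440;  -7836 − 1440 = -9276;  -33236 − 9276 = -42512;  -112567 − 42512 = -155079;  -322688 − 155079 = -477767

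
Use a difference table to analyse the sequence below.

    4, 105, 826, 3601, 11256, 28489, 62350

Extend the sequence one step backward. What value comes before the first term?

1

D1: 101, 721, 2775, 7655, 17233, 33861
D2: 620, 2054, 4880, 9578, 16628
D3: 1434, 2826, 4698, 7050
D4: 1392, 1872, 2352
D5: 480, 480
The fifth differences are constant at 480.
Work back: 1392 − 480 = 912;  1434 − 912 = 522;  620 − 522 = 98;  101 − 98 = 3;  4 − 3 = 1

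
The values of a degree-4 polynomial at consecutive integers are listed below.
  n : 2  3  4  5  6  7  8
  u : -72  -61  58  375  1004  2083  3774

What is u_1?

D1: 11  119  317  629  1079  1691
D2: 108  198  312  450  612
D3: 90  114  138  162
D4: 24  24  24
The fourth differences are constant at 24.
Work back: 90 − 24 = 66;  108 − 66 = 42;  11 − 42 = -31;  -72 + 31 = -41

-41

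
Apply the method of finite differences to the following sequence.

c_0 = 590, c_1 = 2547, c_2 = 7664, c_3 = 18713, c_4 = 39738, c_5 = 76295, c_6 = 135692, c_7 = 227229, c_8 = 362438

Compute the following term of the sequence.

Δ: 1957, 5117, 11049, 21025, 36557, 59397, 91537, 135209
Δ²: 3160, 5932, 9976, 15532, 22840, 32140, 43672
Δ³: 2772, 4044, 5556, 7308, 9300, 11532
Δ⁴: 1272, 1512, 1752, 1992, 2232
Δ⁵: 240, 240, 240, 240
The fifth differences are constant (240).
2232 + 240 = 2472;  11532 + 2472 = 14004;  43672 + 14004 = 57676;  135209 + 57676 = 192885;  362438 + 192885 = 555323

555323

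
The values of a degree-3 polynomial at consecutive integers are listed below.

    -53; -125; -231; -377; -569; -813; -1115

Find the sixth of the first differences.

-302

First differences: -72, -106, -146, -192, -244, -302
Second differences: -34, -40, -46, -52, -58
Third differences: -6, -6, -6, -6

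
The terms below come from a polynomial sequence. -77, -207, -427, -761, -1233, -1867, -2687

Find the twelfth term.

D1: -130 , -220 , -334 , -472 , -634 , -820
D2: -90 , -114 , -138 , -162 , -186
D3: -24 , -24 , -24 , -24
Constant third difference = -24, so extend:
-186 − 24 = -210;  -820 − 210 = -1030;  -2687 − 1030 = -3717
-210 − 24 = -234;  -1030 − 234 = -1264;  -3717 − 1264 = -4981
-234 − 24 = -258;  -1264 − 258 = -1522;  -4981 − 1522 = -6503
-258 − 24 = -282;  -1522 − 282 = -1804;  -6503 − 1804 = -8307
-282 − 24 = -306;  -1804 − 306 = -2110;  -8307 − 2110 = -10417

-10417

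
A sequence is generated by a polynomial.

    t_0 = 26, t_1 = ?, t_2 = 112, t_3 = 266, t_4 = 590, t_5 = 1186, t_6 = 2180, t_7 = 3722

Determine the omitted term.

Using the last 6 terms:
154  324  596  994  1542
170  272  398  548
102  126  150
24  24
Constant fourth difference = 24.
Extend backward: 102 − 24 = 78;  170 − 78 = 92;  154 − 92 = 62;  112 − 62 = 50

50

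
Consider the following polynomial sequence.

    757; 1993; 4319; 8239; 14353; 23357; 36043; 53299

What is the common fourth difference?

96

D1: 1236, 2326, 3920, 6114, 9004, 12686, 17256
D2: 1090, 1594, 2194, 2890, 3682, 4570
D3: 504, 600, 696, 792, 888
D4: 96, 96, 96, 96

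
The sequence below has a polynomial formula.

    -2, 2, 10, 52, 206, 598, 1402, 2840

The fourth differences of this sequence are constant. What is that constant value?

48

Δ: 4, 8, 42, 154, 392, 804, 1438
Δ²: 4, 34, 112, 238, 412, 634
Δ³: 30, 78, 126, 174, 222
Δ⁴: 48, 48, 48, 48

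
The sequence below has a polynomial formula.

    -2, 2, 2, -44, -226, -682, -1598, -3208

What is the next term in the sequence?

-5794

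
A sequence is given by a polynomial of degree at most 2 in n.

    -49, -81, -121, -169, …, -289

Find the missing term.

-225

Using the first 4 terms:
Δ: -32, -40, -48
Δ²: -8, -8
Constant second difference = -8.
Extend forward: -48 − 8 = -56;  -169 − 56 = -225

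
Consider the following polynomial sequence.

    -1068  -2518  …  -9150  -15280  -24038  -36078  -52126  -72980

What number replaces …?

-5066

Using the last 6 terms:
First differences: -6130  -8758  -12040  -16048  -20854
Second differences: -2628  -3282  -4008  -4806
Third differences: -654  -726  -798
Fourth differences: -72  -72
Constant fourth difference = -72.
Extend backward: -654 + 72 = -582;  -2628 + 582 = -2046;  -6130 + 2046 = -4084;  -9150 + 4084 = -5066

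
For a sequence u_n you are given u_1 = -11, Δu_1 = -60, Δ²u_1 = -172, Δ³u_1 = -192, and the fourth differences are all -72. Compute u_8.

Build the table forward from the leading diagonal:
D4: -72, -72, -72, -72, -72, -72, -72, -72
D3: -192, -264, -336, -408, -480, -552, -624, -696
D2: -172, -364, -628, -964, -1372, -1852, -2404, -3028
D1: -60, -232, -596, -1224, -2188, -3560, -5412, -7816
u: -11, -71, -303, -899, -2123, -4311, -7871, -13283

-13283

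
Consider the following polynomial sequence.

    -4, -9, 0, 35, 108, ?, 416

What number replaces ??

Using the first 5 terms:
Δ: -5, 9, 35, 73
Δ²: 14, 26, 38
Δ³: 12, 12
Constant third difference = 12.
Extend forward: 38 + 12 = 50;  73 + 50 = 123;  108 + 123 = 231

231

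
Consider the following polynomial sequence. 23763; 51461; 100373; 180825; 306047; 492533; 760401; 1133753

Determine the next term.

1641035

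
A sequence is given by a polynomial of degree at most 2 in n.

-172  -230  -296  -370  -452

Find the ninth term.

Δ: -58 , -66 , -74 , -82
Δ²: -8 , -8 , -8
Constant second difference = -8, so extend:
-82 − 8 = -90;  -452 − 90 = -542
-90 − 8 = -98;  -542 − 98 = -640
-98 − 8 = -106;  -640 − 106 = -746
-106 − 8 = -114;  -746 − 114 = -860

-860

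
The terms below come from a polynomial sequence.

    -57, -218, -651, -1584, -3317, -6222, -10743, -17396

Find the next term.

Δ: -161  -433  -933  -1733  -2905  -4521  -6653
Δ²: -272  -500  -800  -1172  -1616  -2132
Δ³: -228  -300  -372  -444  -516
Δ⁴: -72  -72  -72  -72
Fourth differences constant at -72.
-516 − 72 = -588;  -2132 − 588 = -2720;  -6653 − 2720 = -9373;  -17396 − 9373 = -26769

-26769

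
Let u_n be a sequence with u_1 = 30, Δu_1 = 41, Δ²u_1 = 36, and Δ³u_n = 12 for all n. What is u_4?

273

Build the table forward from the leading diagonal:
D3: 12, 12, 12, 12
D2: 36, 48, 60, 72
D1: 41, 77, 125, 185
u: 30, 71, 148, 273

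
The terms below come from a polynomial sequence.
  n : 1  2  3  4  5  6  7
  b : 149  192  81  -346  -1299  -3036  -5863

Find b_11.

-35871

Δ: 43 , -111 , -427 , -953 , -1737 , -2827
Δ²: -154 , -316 , -526 , -784 , -1090
Δ³: -162 , -210 , -258 , -306
Δ⁴: -48 , -48 , -48
The fourth differences are constant (-48).
-306 − 48 = -354;  -1090 − 354 = -1444;  -2827 − 1444 = -4271;  -5863 − 4271 = -10134
-354 − 48 = -402;  -1444 − 402 = -1846;  -4271 − 1846 = -6117;  -10134 − 6117 = -16251
-402 − 48 = -450;  -1846 − 450 = -2296;  -6117 − 2296 = -8413;  -16251 − 8413 = -24664
-450 − 48 = -498;  -2296 − 498 = -2794;  -8413 − 2794 = -11207;  -24664 − 11207 = -35871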